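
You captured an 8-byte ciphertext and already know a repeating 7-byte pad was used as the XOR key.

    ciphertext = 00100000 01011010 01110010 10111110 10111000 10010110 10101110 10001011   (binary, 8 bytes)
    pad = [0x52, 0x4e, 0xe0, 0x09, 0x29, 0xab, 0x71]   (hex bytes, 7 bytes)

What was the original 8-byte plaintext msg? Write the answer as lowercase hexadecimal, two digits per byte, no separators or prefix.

The 7-byte key repeats, so the effective keystream is 52 4e e0 09 29 ab 71 52.
byte 0:  32 ^  82 = 114
byte 1:  90 ^  78 =  20
byte 2: 114 ^ 224 = 146
byte 3: 190 ^   9 = 183
byte 4: 184 ^  41 = 145
byte 5: 150 ^ 171 =  61
byte 6: 174 ^ 113 = 223
byte 7: 139 ^  82 = 217

721492b7913ddfd9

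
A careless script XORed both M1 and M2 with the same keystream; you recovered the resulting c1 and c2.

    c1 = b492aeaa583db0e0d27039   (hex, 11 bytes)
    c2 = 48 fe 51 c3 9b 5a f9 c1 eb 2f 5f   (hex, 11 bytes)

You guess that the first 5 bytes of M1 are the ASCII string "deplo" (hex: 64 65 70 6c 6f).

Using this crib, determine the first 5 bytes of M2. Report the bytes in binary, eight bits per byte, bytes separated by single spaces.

First, c1 ⊕ c2 = (M1 ⊕ K) ⊕ (M2 ⊕ K) = M1 ⊕ M2, so the key drops out. Then M2 = (M1 ⊕ M2) ⊕ M1 over the first 5 bytes.
byte 0: (b4 ^ 48) ^ 64 = fc ^ 64 = 98
byte 1: (92 ^ fe) ^ 65 = 6c ^ 65 = 09
byte 2: (ae ^ 51) ^ 70 = ff ^ 70 = 8f
byte 3: (aa ^ c3) ^ 6c = 69 ^ 6c = 05
byte 4: (58 ^ 9b) ^ 6f = c3 ^ 6f = ac

10011000 00001001 10001111 00000101 10101100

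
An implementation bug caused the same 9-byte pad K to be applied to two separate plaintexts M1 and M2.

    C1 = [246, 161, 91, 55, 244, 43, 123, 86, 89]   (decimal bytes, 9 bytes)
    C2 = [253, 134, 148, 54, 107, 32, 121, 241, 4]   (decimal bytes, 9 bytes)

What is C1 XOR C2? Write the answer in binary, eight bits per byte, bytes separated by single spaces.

00001011 00100111 11001111 00000001 10011111 00001011 00000010 10100111 01011101

C1 ⊕ C2 = (M1 ⊕ K) ⊕ (M2 ⊕ K) = M1 ⊕ M2 — the shared key cancels under XOR.
246 XOR 253 =  11
161 XOR 134 =  39
 91 XOR 148 = 207
 55 XOR  54 =   1
244 XOR 107 = 159
 43 XOR  32 =  11
123 XOR 121 =   2
 86 XOR 241 = 167
 89 XOR   4 =  93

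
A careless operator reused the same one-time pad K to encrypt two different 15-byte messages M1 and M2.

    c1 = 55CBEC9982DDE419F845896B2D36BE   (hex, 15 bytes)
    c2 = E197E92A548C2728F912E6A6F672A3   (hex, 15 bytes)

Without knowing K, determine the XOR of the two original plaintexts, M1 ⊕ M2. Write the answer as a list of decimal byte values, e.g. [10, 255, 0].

c1 ⊕ c2 = (M1 ⊕ K) ⊕ (M2 ⊕ K) = M1 ⊕ M2 — the shared key cancels under XOR.
 85 ⊕ 225 = 180
203 ⊕ 151 =  92
236 ⊕ 233 =   5
153 ⊕  42 = 179
130 ⊕  84 = 214
221 ⊕ 140 =  81
228 ⊕  39 = 195
 25 ⊕  40 =  49
248 ⊕ 249 =   1
 69 ⊕  18 =  87
137 ⊕ 230 = 111
107 ⊕ 166 = 205
 45 ⊕ 246 = 219
 54 ⊕ 114 =  68
190 ⊕ 163 =  29

[180, 92, 5, 179, 214, 81, 195, 49, 1, 87, 111, 205, 219, 68, 29]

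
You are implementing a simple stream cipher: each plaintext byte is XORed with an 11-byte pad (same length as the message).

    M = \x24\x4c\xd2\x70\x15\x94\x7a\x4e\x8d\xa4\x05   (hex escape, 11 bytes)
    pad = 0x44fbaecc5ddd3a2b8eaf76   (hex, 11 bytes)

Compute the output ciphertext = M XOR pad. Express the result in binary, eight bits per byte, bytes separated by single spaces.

XOR is its own inverse, so applying the key byte-wise gives the result directly.
byte 0: 24 ⊕ 44 = 60
byte 1: 4c ⊕ fb = b7
byte 2: d2 ⊕ ae = 7c
byte 3: 70 ⊕ cc = bc
byte 4: 15 ⊕ 5d = 48
byte 5: 94 ⊕ dd = 49
byte 6: 7a ⊕ 3a = 40
byte 7: 4e ⊕ 2b = 65
byte 8: 8d ⊕ 8e = 03
byte 9: a4 ⊕ af = 0b
byte 10: 05 ⊕ 76 = 73

01100000 10110111 01111100 10111100 01001000 01001001 01000000 01100101 00000011 00001011 01110011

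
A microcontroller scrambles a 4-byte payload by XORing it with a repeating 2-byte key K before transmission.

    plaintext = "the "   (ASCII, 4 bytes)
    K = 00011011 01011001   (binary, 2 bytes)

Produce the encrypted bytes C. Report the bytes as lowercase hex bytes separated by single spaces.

The 2-byte key repeats, so the effective keystream is 1b 59 1b 59.
byte 0: 01110100 XOR 00011011 = 01101111
byte 1: 01101000 XOR 01011001 = 00110001
byte 2: 01100101 XOR 00011011 = 01111110
byte 3: 00100000 XOR 01011001 = 01111001

6f 31 7e 79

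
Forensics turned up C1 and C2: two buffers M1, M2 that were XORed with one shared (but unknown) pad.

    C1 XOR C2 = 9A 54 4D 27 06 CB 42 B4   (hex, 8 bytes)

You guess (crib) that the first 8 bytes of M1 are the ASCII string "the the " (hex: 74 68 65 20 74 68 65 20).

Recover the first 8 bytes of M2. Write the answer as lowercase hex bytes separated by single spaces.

ee 3c 28 07 72 a3 27 94

Since C1 ⊕ C2 = M1 ⊕ M2, XORing with the guessed M1 bytes yields the corresponding M2 bytes: M2 = (C1 ⊕ C2) ⊕ M1.
9a xor 74 = ee
54 xor 68 = 3c
4d xor 65 = 28
27 xor 20 = 07
06 xor 74 = 72
cb xor 68 = a3
42 xor 65 = 27
b4 xor 20 = 94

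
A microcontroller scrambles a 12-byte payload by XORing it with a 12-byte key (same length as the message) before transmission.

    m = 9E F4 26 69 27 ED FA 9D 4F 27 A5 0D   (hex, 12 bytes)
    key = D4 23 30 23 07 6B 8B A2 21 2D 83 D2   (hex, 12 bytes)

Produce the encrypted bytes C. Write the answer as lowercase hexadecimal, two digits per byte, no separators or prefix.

4ad7164a2086713f6e0a26df

XOR is its own inverse, so applying the key byte-wise gives the result directly.
byte 0: 9e XOR d4 = 4a
byte 1: f4 XOR 23 = d7
byte 2: 26 XOR 30 = 16
byte 3: 69 XOR 23 = 4a
byte 4: 27 XOR 07 = 20
byte 5: ed XOR 6b = 86
byte 6: fa XOR 8b = 71
byte 7: 9d XOR a2 = 3f
byte 8: 4f XOR 21 = 6e
byte 9: 27 XOR 2d = 0a
byte 10: a5 XOR 83 = 26
byte 11: 0d XOR d2 = df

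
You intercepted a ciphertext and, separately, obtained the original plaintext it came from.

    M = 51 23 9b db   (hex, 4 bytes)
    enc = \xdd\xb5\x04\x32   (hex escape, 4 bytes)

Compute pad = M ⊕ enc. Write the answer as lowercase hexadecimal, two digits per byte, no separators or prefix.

Since enc = M ⊕ pad, XORing both sides with M gives pad = M ⊕ enc.
byte 0: 51 ⊕ dd = 8c
byte 1: 23 ⊕ b5 = 96
byte 2: 9b ⊕ 04 = 9f
byte 3: db ⊕ 32 = e9

8c969fe9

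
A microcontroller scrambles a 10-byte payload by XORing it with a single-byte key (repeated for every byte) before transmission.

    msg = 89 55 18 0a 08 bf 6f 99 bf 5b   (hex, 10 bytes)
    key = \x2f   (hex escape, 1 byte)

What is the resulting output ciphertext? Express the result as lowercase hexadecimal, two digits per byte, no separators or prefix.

The 1-byte key repeats, so the effective keystream is 2f 2f 2f 2f 2f 2f 2f 2f 2f 2f.
byte 0: 89 ^ 2f = a6
byte 1: 55 ^ 2f = 7a
byte 2: 18 ^ 2f = 37
byte 3: 0a ^ 2f = 25
byte 4: 08 ^ 2f = 27
byte 5: bf ^ 2f = 90
byte 6: 6f ^ 2f = 40
byte 7: 99 ^ 2f = b6
byte 8: bf ^ 2f = 90
byte 9: 5b ^ 2f = 74

a67a3725279040b69074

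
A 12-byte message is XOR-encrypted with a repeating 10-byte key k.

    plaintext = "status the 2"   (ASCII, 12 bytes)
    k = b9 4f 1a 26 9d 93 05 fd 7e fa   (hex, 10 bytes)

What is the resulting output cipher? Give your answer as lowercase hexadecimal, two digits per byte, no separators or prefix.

ca3b7b52e8e02589169f997d

The 10-byte key repeats, so the effective keystream is b9 4f 1a 26 9d 93 05 fd 7e fa b9 4f.
byte 0: 73 ⊕ b9 = ca
byte 1: 74 ⊕ 4f = 3b
byte 2: 61 ⊕ 1a = 7b
byte 3: 74 ⊕ 26 = 52
byte 4: 75 ⊕ 9d = e8
byte 5: 73 ⊕ 93 = e0
byte 6: 20 ⊕ 05 = 25
byte 7: 74 ⊕ fd = 89
byte 8: 68 ⊕ 7e = 16
byte 9: 65 ⊕ fa = 9f
byte 10: 20 ⊕ b9 = 99
byte 11: 32 ⊕ 4f = 7d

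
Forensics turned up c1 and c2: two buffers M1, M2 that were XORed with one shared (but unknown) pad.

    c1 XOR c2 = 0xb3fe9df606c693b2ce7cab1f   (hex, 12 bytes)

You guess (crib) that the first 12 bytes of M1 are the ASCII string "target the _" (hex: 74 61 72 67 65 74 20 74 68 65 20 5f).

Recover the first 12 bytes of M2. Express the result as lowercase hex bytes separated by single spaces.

Since c1 ⊕ c2 = M1 ⊕ M2, XORing with the guessed M1 bytes yields the corresponding M2 bytes: M2 = (c1 ⊕ c2) ⊕ M1.
b3 ^ 74 = c7
fe ^ 61 = 9f
9d ^ 72 = ef
f6 ^ 67 = 91
06 ^ 65 = 63
c6 ^ 74 = b2
93 ^ 20 = b3
b2 ^ 74 = c6
ce ^ 68 = a6
7c ^ 65 = 19
ab ^ 20 = 8b
1f ^ 5f = 40

c7 9f ef 91 63 b2 b3 c6 a6 19 8b 40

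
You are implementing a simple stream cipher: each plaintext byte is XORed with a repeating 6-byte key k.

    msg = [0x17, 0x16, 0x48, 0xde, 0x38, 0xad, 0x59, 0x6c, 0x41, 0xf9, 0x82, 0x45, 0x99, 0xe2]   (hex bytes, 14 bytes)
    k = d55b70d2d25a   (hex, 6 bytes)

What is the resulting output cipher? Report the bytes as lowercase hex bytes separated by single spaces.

c2 4d 38 0c ea f7 8c 37 31 2b 50 1f 4c b9

The 6-byte key repeats, so the effective keystream is d5 5b 70 d2 d2 5a d5 5b 70 d2 d2 5a d5 5b.
byte 0:  23 ⊕ 213 = 194
byte 1:  22 ⊕  91 =  77
byte 2:  72 ⊕ 112 =  56
byte 3: 222 ⊕ 210 =  12
byte 4:  56 ⊕ 210 = 234
byte 5: 173 ⊕  90 = 247
byte 6:  89 ⊕ 213 = 140
byte 7: 108 ⊕  91 =  55
byte 8:  65 ⊕ 112 =  49
byte 9: 249 ⊕ 210 =  43
byte 10: 130 ⊕ 210 =  80
byte 11:  69 ⊕  90 =  31
byte 12: 153 ⊕ 213 =  76
byte 13: 226 ⊕  91 = 185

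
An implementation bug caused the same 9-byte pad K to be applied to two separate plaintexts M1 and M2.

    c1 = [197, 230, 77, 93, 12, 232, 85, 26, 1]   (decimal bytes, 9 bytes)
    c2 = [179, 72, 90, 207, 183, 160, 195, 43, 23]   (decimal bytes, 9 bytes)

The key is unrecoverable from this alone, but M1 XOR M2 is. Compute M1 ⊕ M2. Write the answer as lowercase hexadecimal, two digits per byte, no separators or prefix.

76ae1792bb48963116

c1 ⊕ c2 = (M1 ⊕ K) ⊕ (M2 ⊕ K) = M1 ⊕ M2 — the shared key cancels under XOR.
c5 ⊕ b3 = 76
e6 ⊕ 48 = ae
4d ⊕ 5a = 17
5d ⊕ cf = 92
0c ⊕ b7 = bb
e8 ⊕ a0 = 48
55 ⊕ c3 = 96
1a ⊕ 2b = 31
01 ⊕ 17 = 16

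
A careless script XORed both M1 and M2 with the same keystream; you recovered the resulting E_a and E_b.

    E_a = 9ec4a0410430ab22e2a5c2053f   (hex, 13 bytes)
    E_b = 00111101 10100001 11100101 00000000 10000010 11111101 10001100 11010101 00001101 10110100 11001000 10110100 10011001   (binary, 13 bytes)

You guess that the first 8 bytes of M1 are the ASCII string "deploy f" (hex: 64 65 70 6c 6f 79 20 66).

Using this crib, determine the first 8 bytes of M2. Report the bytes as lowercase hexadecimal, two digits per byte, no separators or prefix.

c700352de9b40791

First, E_a ⊕ E_b = (M1 ⊕ K) ⊕ (M2 ⊕ K) = M1 ⊕ M2, so the key drops out. Then M2 = (M1 ⊕ M2) ⊕ M1 over the first 8 bytes.
byte 0: (9e xor 3d) xor 64 = a3 xor 64 = c7
byte 1: (c4 xor a1) xor 65 = 65 xor 65 = 00
byte 2: (a0 xor e5) xor 70 = 45 xor 70 = 35
byte 3: (41 xor 00) xor 6c = 41 xor 6c = 2d
byte 4: (04 xor 82) xor 6f = 86 xor 6f = e9
byte 5: (30 xor fd) xor 79 = cd xor 79 = b4
byte 6: (ab xor 8c) xor 20 = 27 xor 20 = 07
byte 7: (22 xor d5) xor 66 = f7 xor 66 = 91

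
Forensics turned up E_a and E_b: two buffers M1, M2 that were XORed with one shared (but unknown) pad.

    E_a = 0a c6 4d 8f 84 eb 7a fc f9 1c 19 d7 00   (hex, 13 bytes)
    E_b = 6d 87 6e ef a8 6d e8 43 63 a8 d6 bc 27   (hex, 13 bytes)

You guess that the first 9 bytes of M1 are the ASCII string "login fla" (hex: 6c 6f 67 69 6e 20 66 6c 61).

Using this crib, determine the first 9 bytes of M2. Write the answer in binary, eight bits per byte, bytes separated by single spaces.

First, E_a ⊕ E_b = (M1 ⊕ K) ⊕ (M2 ⊕ K) = M1 ⊕ M2, so the key drops out. Then M2 = (M1 ⊕ M2) ⊕ M1 over the first 9 bytes.
byte 0: (0a XOR 6d) XOR 6c = 67 XOR 6c = 0b
byte 1: (c6 XOR 87) XOR 6f = 41 XOR 6f = 2e
byte 2: (4d XOR 6e) XOR 67 = 23 XOR 67 = 44
byte 3: (8f XOR ef) XOR 69 = 60 XOR 69 = 09
byte 4: (84 XOR a8) XOR 6e = 2c XOR 6e = 42
byte 5: (eb XOR 6d) XOR 20 = 86 XOR 20 = a6
byte 6: (7a XOR e8) XOR 66 = 92 XOR 66 = f4
byte 7: (fc XOR 43) XOR 6c = bf XOR 6c = d3
byte 8: (f9 XOR 63) XOR 61 = 9a XOR 61 = fb

00001011 00101110 01000100 00001001 01000010 10100110 11110100 11010011 11111011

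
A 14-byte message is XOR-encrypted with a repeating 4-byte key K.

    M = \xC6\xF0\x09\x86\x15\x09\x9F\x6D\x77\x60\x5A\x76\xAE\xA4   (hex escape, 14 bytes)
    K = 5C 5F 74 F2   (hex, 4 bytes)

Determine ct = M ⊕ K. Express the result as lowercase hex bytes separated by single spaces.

9a af 7d 74 49 56 eb 9f 2b 3f 2e 84 f2 fb

The 4-byte key repeats, so the effective keystream is 5c 5f 74 f2 5c 5f 74 f2 5c 5f 74 f2 5c 5f.
byte 0: c6 xor 5c = 9a
byte 1: f0 xor 5f = af
byte 2: 09 xor 74 = 7d
byte 3: 86 xor f2 = 74
byte 4: 15 xor 5c = 49
byte 5: 09 xor 5f = 56
byte 6: 9f xor 74 = eb
byte 7: 6d xor f2 = 9f
byte 8: 77 xor 5c = 2b
byte 9: 60 xor 5f = 3f
byte 10: 5a xor 74 = 2e
byte 11: 76 xor f2 = 84
byte 12: ae xor 5c = f2
byte 13: a4 xor 5f = fb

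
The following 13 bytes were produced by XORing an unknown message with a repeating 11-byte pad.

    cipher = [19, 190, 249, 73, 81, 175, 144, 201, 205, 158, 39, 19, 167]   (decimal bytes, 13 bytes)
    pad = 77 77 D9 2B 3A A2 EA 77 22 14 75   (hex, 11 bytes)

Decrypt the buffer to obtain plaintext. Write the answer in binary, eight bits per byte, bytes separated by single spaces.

01100100 11001001 00100000 01100010 01101011 00001101 01111010 10111110 11101111 10001010 01010010 01100100 11010000

The 11-byte key repeats, so the effective keystream is 77 77 d9 2b 3a a2 ea 77 22 14 75 77 77.
byte 0: 13 XOR 77 = 64
byte 1: be XOR 77 = c9
byte 2: f9 XOR d9 = 20
byte 3: 49 XOR 2b = 62
byte 4: 51 XOR 3a = 6b
byte 5: af XOR a2 = 0d
byte 6: 90 XOR ea = 7a
byte 7: c9 XOR 77 = be
byte 8: cd XOR 22 = ef
byte 9: 9e XOR 14 = 8a
byte 10: 27 XOR 75 = 52
byte 11: 13 XOR 77 = 64
byte 12: a7 XOR 77 = d0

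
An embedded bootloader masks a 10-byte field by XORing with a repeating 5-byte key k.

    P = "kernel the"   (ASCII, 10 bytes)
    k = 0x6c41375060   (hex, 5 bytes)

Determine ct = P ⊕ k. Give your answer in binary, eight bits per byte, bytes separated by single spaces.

00000111 00100100 01000101 00111110 00000101 00000000 01100001 01000011 00111000 00000101

The 5-byte key repeats, so the effective keystream is 6c 41 37 50 60 6c 41 37 50 60.
byte 0: 6b XOR 6c = 07
byte 1: 65 XOR 41 = 24
byte 2: 72 XOR 37 = 45
byte 3: 6e XOR 50 = 3e
byte 4: 65 XOR 60 = 05
byte 5: 6c XOR 6c = 00
byte 6: 20 XOR 41 = 61
byte 7: 74 XOR 37 = 43
byte 8: 68 XOR 50 = 38
byte 9: 65 XOR 60 = 05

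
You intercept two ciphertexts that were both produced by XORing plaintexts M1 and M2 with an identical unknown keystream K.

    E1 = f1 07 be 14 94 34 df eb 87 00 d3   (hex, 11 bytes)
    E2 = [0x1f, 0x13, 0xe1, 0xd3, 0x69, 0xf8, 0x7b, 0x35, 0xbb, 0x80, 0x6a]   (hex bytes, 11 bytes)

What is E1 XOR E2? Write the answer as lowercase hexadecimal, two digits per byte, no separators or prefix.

E1 ⊕ E2 = (M1 ⊕ K) ⊕ (M2 ⊕ K) = M1 ⊕ M2 — the shared key cancels under XOR.
byte 0: f1 ^ 1f = ee
byte 1: 07 ^ 13 = 14
byte 2: be ^ e1 = 5f
byte 3: 14 ^ d3 = c7
byte 4: 94 ^ 69 = fd
byte 5: 34 ^ f8 = cc
byte 6: df ^ 7b = a4
byte 7: eb ^ 35 = de
byte 8: 87 ^ bb = 3c
byte 9: 00 ^ 80 = 80
byte 10: d3 ^ 6a = b9

ee145fc7fdcca4de3c80b9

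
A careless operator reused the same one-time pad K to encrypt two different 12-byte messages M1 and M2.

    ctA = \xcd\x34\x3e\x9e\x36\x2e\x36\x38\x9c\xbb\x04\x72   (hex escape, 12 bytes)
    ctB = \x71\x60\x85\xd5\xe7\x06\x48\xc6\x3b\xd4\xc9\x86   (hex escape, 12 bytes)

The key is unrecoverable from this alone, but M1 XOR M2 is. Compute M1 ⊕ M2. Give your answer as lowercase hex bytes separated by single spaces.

bc 54 bb 4b d1 28 7e fe a7 6f cd f4

ctA ⊕ ctB = (M1 ⊕ K) ⊕ (M2 ⊕ K) = M1 ⊕ M2 — the shared key cancels under XOR.
205 ⊕ 113 = 188
 52 ⊕  96 =  84
 62 ⊕ 133 = 187
158 ⊕ 213 =  75
 54 ⊕ 231 = 209
 46 ⊕   6 =  40
 54 ⊕  72 = 126
 56 ⊕ 198 = 254
156 ⊕  59 = 167
187 ⊕ 212 = 111
  4 ⊕ 201 = 205
114 ⊕ 134 = 244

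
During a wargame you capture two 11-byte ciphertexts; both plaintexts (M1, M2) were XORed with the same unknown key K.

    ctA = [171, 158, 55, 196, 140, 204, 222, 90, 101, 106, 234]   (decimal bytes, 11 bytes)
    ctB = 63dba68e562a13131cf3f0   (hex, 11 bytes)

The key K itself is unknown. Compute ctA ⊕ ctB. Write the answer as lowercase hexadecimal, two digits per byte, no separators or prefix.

c845914adae6cd4979991a

ctA ⊕ ctB = (M1 ⊕ K) ⊕ (M2 ⊕ K) = M1 ⊕ M2 — the shared key cancels under XOR.
10101011 ^ 01100011 = 11001000
10011110 ^ 11011011 = 01000101
00110111 ^ 10100110 = 10010001
11000100 ^ 10001110 = 01001010
10001100 ^ 01010110 = 11011010
11001100 ^ 00101010 = 11100110
11011110 ^ 00010011 = 11001101
01011010 ^ 00010011 = 01001001
01100101 ^ 00011100 = 01111001
01101010 ^ 11110011 = 10011001
11101010 ^ 11110000 = 00011010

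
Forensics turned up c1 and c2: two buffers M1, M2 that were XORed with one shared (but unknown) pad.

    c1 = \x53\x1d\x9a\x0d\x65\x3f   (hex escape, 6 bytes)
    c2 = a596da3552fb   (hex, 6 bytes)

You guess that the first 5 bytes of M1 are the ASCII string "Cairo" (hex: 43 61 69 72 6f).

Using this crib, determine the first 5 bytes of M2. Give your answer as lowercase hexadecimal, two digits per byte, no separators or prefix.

First, c1 ⊕ c2 = (M1 ⊕ K) ⊕ (M2 ⊕ K) = M1 ⊕ M2, so the key drops out. Then M2 = (M1 ⊕ M2) ⊕ M1 over the first 5 bytes.
byte 0: (53 ⊕ a5) ⊕ 43 = f6 ⊕ 43 = b5
byte 1: (1d ⊕ 96) ⊕ 61 = 8b ⊕ 61 = ea
byte 2: (9a ⊕ da) ⊕ 69 = 40 ⊕ 69 = 29
byte 3: (0d ⊕ 35) ⊕ 72 = 38 ⊕ 72 = 4a
byte 4: (65 ⊕ 52) ⊕ 6f = 37 ⊕ 6f = 58

b5ea294a58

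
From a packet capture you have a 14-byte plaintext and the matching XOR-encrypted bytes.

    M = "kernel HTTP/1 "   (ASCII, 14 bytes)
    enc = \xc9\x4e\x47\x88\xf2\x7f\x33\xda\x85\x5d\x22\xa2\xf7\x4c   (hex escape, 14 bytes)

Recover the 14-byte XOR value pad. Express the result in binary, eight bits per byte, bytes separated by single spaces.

10100010 00101011 00110101 11100110 10010111 00010011 00010011 10010010 11010001 00001001 01110010 10001101 11000110 01101100

Since enc = M ⊕ pad, XORing both sides with M gives pad = M ⊕ enc.
6b XOR c9 = a2
65 XOR 4e = 2b
72 XOR 47 = 35
6e XOR 88 = e6
65 XOR f2 = 97
6c XOR 7f = 13
20 XOR 33 = 13
48 XOR da = 92
54 XOR 85 = d1
54 XOR 5d = 09
50 XOR 22 = 72
2f XOR a2 = 8d
31 XOR f7 = c6
20 XOR 4c = 6c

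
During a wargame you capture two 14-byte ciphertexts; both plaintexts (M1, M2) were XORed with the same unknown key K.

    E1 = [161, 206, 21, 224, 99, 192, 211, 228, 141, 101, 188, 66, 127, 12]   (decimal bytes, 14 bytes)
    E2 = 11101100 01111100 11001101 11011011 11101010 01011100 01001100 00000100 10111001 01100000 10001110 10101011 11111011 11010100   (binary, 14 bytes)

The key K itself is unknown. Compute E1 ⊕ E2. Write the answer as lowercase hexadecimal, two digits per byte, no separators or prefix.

4db2d83b899c9fe0340532e984d8

E1 ⊕ E2 = (M1 ⊕ K) ⊕ (M2 ⊕ K) = M1 ⊕ M2 — the shared key cancels under XOR.
byte 0: a1 XOR ec = 4d
byte 1: ce XOR 7c = b2
byte 2: 15 XOR cd = d8
byte 3: e0 XOR db = 3b
byte 4: 63 XOR ea = 89
byte 5: c0 XOR 5c = 9c
byte 6: d3 XOR 4c = 9f
byte 7: e4 XOR 04 = e0
byte 8: 8d XOR b9 = 34
byte 9: 65 XOR 60 = 05
byte 10: bc XOR 8e = 32
byte 11: 42 XOR ab = e9
byte 12: 7f XOR fb = 84
byte 13: 0c XOR d4 = d8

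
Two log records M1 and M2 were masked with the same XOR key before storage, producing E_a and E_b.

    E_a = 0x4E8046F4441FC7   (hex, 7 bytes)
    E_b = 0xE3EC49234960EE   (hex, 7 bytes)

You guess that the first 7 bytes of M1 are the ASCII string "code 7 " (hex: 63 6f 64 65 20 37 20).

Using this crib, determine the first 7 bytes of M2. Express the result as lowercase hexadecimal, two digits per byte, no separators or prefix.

ce036bb22d4809

First, E_a ⊕ E_b = (M1 ⊕ K) ⊕ (M2 ⊕ K) = M1 ⊕ M2, so the key drops out. Then M2 = (M1 ⊕ M2) ⊕ M1 over the first 7 bytes.
byte 0: (4e ^ e3) ^ 63 = ad ^ 63 = ce
byte 1: (80 ^ ec) ^ 6f = 6c ^ 6f = 03
byte 2: (46 ^ 49) ^ 64 = 0f ^ 64 = 6b
byte 3: (f4 ^ 23) ^ 65 = d7 ^ 65 = b2
byte 4: (44 ^ 49) ^ 20 = 0d ^ 20 = 2d
byte 5: (1f ^ 60) ^ 37 = 7f ^ 37 = 48
byte 6: (c7 ^ ee) ^ 20 = 29 ^ 20 = 09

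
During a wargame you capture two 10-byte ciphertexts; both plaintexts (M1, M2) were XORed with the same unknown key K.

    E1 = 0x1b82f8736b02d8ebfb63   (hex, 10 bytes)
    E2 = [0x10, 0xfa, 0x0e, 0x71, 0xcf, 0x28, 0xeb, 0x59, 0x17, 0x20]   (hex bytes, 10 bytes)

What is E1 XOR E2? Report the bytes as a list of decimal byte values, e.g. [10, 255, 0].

[11, 120, 246, 2, 164, 42, 51, 178, 236, 67]

E1 ⊕ E2 = (M1 ⊕ K) ⊕ (M2 ⊕ K) = M1 ⊕ M2 — the shared key cancels under XOR.
byte 0:  27 ⊕  16 =  11
byte 1: 130 ⊕ 250 = 120
byte 2: 248 ⊕  14 = 246
byte 3: 115 ⊕ 113 =   2
byte 4: 107 ⊕ 207 = 164
byte 5:   2 ⊕  40 =  42
byte 6: 216 ⊕ 235 =  51
byte 7: 235 ⊕  89 = 178
byte 8: 251 ⊕  23 = 236
byte 9:  99 ⊕  32 =  67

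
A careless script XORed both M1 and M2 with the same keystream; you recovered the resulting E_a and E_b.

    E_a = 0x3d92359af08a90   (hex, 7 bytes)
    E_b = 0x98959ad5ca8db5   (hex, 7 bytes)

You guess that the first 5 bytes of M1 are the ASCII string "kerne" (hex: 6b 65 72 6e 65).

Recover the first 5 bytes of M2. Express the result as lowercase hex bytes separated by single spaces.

ce 62 dd 21 5f

First, E_a ⊕ E_b = (M1 ⊕ K) ⊕ (M2 ⊕ K) = M1 ⊕ M2, so the key drops out. Then M2 = (M1 ⊕ M2) ⊕ M1 over the first 5 bytes.
byte 0: (3d XOR 98) XOR 6b = a5 XOR 6b = ce
byte 1: (92 XOR 95) XOR 65 = 07 XOR 65 = 62
byte 2: (35 XOR 9a) XOR 72 = af XOR 72 = dd
byte 3: (9a XOR d5) XOR 6e = 4f XOR 6e = 21
byte 4: (f0 XOR ca) XOR 65 = 3a XOR 65 = 5f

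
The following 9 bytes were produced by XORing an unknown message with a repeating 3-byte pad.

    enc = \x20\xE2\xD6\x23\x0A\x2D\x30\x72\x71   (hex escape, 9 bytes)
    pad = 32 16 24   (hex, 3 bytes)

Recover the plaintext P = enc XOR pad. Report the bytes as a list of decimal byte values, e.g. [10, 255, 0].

The 3-byte key repeats, so the effective keystream is 32 16 24 32 16 24 32 16 24.
byte 0: 20 xor 32 = 12
byte 1: e2 xor 16 = f4
byte 2: d6 xor 24 = f2
byte 3: 23 xor 32 = 11
byte 4: 0a xor 16 = 1c
byte 5: 2d xor 24 = 09
byte 6: 30 xor 32 = 02
byte 7: 72 xor 16 = 64
byte 8: 71 xor 24 = 55

[18, 244, 242, 17, 28, 9, 2, 100, 85]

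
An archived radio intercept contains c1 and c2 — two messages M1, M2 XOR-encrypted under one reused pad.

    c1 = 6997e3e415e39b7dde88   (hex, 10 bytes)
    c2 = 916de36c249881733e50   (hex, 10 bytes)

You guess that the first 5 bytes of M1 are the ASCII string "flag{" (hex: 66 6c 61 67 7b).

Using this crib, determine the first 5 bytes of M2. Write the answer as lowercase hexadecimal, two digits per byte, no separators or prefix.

First, c1 ⊕ c2 = (M1 ⊕ K) ⊕ (M2 ⊕ K) = M1 ⊕ M2, so the key drops out. Then M2 = (M1 ⊕ M2) ⊕ M1 over the first 5 bytes.
byte 0: (69 ⊕ 91) ⊕ 66 = f8 ⊕ 66 = 9e
byte 1: (97 ⊕ 6d) ⊕ 6c = fa ⊕ 6c = 96
byte 2: (e3 ⊕ e3) ⊕ 61 = 00 ⊕ 61 = 61
byte 3: (e4 ⊕ 6c) ⊕ 67 = 88 ⊕ 67 = ef
byte 4: (15 ⊕ 24) ⊕ 7b = 31 ⊕ 7b = 4a

9e9661ef4a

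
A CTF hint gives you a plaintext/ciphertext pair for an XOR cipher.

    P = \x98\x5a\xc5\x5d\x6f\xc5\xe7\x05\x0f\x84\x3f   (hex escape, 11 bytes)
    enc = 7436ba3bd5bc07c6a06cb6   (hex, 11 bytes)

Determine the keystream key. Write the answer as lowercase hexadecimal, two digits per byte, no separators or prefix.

ec6c7f66ba79e0c3afe889

Since enc = P ⊕ key, XORing both sides with P gives key = P ⊕ enc.
10011000 ⊕ 01110100 = 11101100
01011010 ⊕ 00110110 = 01101100
11000101 ⊕ 10111010 = 01111111
01011101 ⊕ 00111011 = 01100110
01101111 ⊕ 11010101 = 10111010
11000101 ⊕ 10111100 = 01111001
11100111 ⊕ 00000111 = 11100000
00000101 ⊕ 11000110 = 11000011
00001111 ⊕ 10100000 = 10101111
10000100 ⊕ 01101100 = 11101000
00111111 ⊕ 10110110 = 10001001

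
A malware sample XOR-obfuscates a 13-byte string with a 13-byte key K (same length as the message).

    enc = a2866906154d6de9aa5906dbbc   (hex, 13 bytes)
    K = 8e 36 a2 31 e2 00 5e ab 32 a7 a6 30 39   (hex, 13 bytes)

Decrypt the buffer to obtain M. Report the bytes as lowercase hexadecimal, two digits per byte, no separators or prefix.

162 xor 142 =  44
134 xor  54 = 176
105 xor 162 = 203
  6 xor  49 =  55
 21 xor 226 = 247
 77 xor   0 =  77
109 xor  94 =  51
233 xor 171 =  66
170 xor  50 = 152
 89 xor 167 = 254
  6 xor 166 = 160
219 xor  48 = 235
188 xor  57 = 133

2cb0cb37f74d334298fea0eb85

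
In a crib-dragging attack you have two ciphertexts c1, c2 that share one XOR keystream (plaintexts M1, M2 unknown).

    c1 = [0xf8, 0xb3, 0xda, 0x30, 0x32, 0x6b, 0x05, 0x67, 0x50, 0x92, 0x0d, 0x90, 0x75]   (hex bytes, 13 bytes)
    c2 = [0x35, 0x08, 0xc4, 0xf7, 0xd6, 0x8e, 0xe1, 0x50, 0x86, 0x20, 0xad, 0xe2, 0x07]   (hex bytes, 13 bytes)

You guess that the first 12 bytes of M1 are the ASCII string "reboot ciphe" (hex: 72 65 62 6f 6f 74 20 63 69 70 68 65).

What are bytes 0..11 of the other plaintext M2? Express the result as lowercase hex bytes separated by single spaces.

bf de 7c a8 8b 91 c4 54 bf c2 c8 17

First, c1 ⊕ c2 = (M1 ⊕ K) ⊕ (M2 ⊕ K) = M1 ⊕ M2, so the key drops out. Then M2 = (M1 ⊕ M2) ⊕ M1 over the first 12 bytes.
byte 0: (f8 xor 35) xor 72 = cd xor 72 = bf
byte 1: (b3 xor 08) xor 65 = bb xor 65 = de
byte 2: (da xor c4) xor 62 = 1e xor 62 = 7c
byte 3: (30 xor f7) xor 6f = c7 xor 6f = a8
byte 4: (32 xor d6) xor 6f = e4 xor 6f = 8b
byte 5: (6b xor 8e) xor 74 = e5 xor 74 = 91
byte 6: (05 xor e1) xor 20 = e4 xor 20 = c4
byte 7: (67 xor 50) xor 63 = 37 xor 63 = 54
byte 8: (50 xor 86) xor 69 = d6 xor 69 = bf
byte 9: (92 xor 20) xor 70 = b2 xor 70 = c2
byte 10: (0d xor ad) xor 68 = a0 xor 68 = c8
byte 11: (90 xor e2) xor 65 = 72 xor 65 = 17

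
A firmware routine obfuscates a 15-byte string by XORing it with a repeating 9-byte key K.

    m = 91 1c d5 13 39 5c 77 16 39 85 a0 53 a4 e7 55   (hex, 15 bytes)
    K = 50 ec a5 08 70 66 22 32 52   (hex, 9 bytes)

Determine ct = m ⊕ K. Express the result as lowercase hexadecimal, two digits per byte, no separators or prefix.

The 9-byte key repeats, so the effective keystream is 50 ec a5 08 70 66 22 32 52 50 ec a5 08 70 66.
byte 0: 10010001 ⊕ 01010000 = 11000001
byte 1: 00011100 ⊕ 11101100 = 11110000
byte 2: 11010101 ⊕ 10100101 = 01110000
byte 3: 00010011 ⊕ 00001000 = 00011011
byte 4: 00111001 ⊕ 01110000 = 01001001
byte 5: 01011100 ⊕ 01100110 = 00111010
byte 6: 01110111 ⊕ 00100010 = 01010101
byte 7: 00010110 ⊕ 00110010 = 00100100
byte 8: 00111001 ⊕ 01010010 = 01101011
byte 9: 10000101 ⊕ 01010000 = 11010101
byte 10: 10100000 ⊕ 11101100 = 01001100
byte 11: 01010011 ⊕ 10100101 = 11110110
byte 12: 10100100 ⊕ 00001000 = 10101100
byte 13: 11100111 ⊕ 01110000 = 10010111
byte 14: 01010101 ⊕ 01100110 = 00110011

c1f0701b493a55246bd54cf6ac9733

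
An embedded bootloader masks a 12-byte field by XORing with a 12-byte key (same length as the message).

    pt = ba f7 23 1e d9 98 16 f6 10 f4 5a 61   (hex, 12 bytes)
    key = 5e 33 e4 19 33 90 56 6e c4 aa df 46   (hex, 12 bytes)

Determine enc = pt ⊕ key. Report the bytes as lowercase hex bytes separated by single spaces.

e4 c4 c7 07 ea 08 40 98 d4 5e 85 27

XOR is its own inverse, so applying the key byte-wise gives the result directly.
byte 0: ba XOR 5e = e4
byte 1: f7 XOR 33 = c4
byte 2: 23 XOR e4 = c7
byte 3: 1e XOR 19 = 07
byte 4: d9 XOR 33 = ea
byte 5: 98 XOR 90 = 08
byte 6: 16 XOR 56 = 40
byte 7: f6 XOR 6e = 98
byte 8: 10 XOR c4 = d4
byte 9: f4 XOR aa = 5e
byte 10: 5a XOR df = 85
byte 11: 61 XOR 46 = 27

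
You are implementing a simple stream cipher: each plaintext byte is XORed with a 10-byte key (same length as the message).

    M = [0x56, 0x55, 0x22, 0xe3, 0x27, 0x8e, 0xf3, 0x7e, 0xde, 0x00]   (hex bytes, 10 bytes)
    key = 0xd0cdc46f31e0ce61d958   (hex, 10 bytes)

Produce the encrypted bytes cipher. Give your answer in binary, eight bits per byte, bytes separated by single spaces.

10000110 10011000 11100110 10001100 00010110 01101110 00111101 00011111 00000111 01011000

XOR is its own inverse, so applying the key byte-wise gives the result directly.
01010110 ⊕ 11010000 = 10000110
01010101 ⊕ 11001101 = 10011000
00100010 ⊕ 11000100 = 11100110
11100011 ⊕ 01101111 = 10001100
00100111 ⊕ 00110001 = 00010110
10001110 ⊕ 11100000 = 01101110
11110011 ⊕ 11001110 = 00111101
01111110 ⊕ 01100001 = 00011111
11011110 ⊕ 11011001 = 00000111
00000000 ⊕ 01011000 = 01011000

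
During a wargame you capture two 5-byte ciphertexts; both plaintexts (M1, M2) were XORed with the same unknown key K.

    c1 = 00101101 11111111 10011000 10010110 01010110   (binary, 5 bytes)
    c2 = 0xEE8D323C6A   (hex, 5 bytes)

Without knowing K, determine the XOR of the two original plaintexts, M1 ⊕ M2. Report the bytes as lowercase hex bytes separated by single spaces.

c3 72 aa aa 3c

c1 ⊕ c2 = (M1 ⊕ K) ⊕ (M2 ⊕ K) = M1 ⊕ M2 — the shared key cancels under XOR.
byte 0: 2d XOR ee = c3
byte 1: ff XOR 8d = 72
byte 2: 98 XOR 32 = aa
byte 3: 96 XOR 3c = aa
byte 4: 56 XOR 6a = 3c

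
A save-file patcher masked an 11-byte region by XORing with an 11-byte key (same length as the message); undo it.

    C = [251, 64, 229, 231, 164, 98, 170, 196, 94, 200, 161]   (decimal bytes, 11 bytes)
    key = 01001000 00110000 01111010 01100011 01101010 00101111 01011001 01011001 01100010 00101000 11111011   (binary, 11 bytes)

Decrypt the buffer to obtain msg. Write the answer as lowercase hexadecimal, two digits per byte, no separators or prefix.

b3709f84ce4df39d3ce05a

XOR is its own inverse, so applying the key byte-wise gives the result directly.
fb XOR 48 = b3
40 XOR 30 = 70
e5 XOR 7a = 9f
e7 XOR 63 = 84
a4 XOR 6a = ce
62 XOR 2f = 4d
aa XOR 59 = f3
c4 XOR 59 = 9d
5e XOR 62 = 3c
c8 XOR 28 = e0
a1 XOR fb = 5a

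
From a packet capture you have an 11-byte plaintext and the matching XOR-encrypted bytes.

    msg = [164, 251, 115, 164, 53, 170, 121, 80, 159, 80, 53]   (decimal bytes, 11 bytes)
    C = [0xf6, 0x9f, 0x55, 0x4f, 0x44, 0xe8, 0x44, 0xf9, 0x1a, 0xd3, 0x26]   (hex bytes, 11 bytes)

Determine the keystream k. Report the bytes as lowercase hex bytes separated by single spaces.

52 64 26 eb 71 42 3d a9 85 83 13

Since C = msg ⊕ k, XORing both sides with msg gives k = msg ⊕ C.
a4 xor f6 = 52
fb xor 9f = 64
73 xor 55 = 26
a4 xor 4f = eb
35 xor 44 = 71
aa xor e8 = 42
79 xor 44 = 3d
50 xor f9 = a9
9f xor 1a = 85
50 xor d3 = 83
35 xor 26 = 13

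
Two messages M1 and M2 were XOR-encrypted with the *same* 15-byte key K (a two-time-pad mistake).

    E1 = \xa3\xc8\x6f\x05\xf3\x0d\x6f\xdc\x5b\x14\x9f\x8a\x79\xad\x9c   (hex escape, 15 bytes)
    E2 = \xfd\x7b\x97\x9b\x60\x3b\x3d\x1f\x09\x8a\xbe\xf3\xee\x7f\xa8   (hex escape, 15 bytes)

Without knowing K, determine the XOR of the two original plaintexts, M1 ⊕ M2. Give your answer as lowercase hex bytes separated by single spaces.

5e b3 f8 9e 93 36 52 c3 52 9e 21 79 97 d2 34

E1 ⊕ E2 = (M1 ⊕ K) ⊕ (M2 ⊕ K) = M1 ⊕ M2 — the shared key cancels under XOR.
a3 ⊕ fd = 5e
c8 ⊕ 7b = b3
6f ⊕ 97 = f8
05 ⊕ 9b = 9e
f3 ⊕ 60 = 93
0d ⊕ 3b = 36
6f ⊕ 3d = 52
dc ⊕ 1f = c3
5b ⊕ 09 = 52
14 ⊕ 8a = 9e
9f ⊕ be = 21
8a ⊕ f3 = 79
79 ⊕ ee = 97
ad ⊕ 7f = d2
9c ⊕ a8 = 34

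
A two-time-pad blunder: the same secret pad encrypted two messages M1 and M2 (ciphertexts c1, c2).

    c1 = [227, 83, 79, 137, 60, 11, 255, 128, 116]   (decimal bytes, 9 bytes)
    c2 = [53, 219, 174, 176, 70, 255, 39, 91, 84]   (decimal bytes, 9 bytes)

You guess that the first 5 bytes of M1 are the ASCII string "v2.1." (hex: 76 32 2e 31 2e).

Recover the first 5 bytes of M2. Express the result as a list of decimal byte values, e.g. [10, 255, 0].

First, c1 ⊕ c2 = (M1 ⊕ K) ⊕ (M2 ⊕ K) = M1 ⊕ M2, so the key drops out. Then M2 = (M1 ⊕ M2) ⊕ M1 over the first 5 bytes.
byte 0: (e3 ⊕ 35) ⊕ 76 = d6 ⊕ 76 = a0
byte 1: (53 ⊕ db) ⊕ 32 = 88 ⊕ 32 = ba
byte 2: (4f ⊕ ae) ⊕ 2e = e1 ⊕ 2e = cf
byte 3: (89 ⊕ b0) ⊕ 31 = 39 ⊕ 31 = 08
byte 4: (3c ⊕ 46) ⊕ 2e = 7a ⊕ 2e = 54

[160, 186, 207, 8, 84]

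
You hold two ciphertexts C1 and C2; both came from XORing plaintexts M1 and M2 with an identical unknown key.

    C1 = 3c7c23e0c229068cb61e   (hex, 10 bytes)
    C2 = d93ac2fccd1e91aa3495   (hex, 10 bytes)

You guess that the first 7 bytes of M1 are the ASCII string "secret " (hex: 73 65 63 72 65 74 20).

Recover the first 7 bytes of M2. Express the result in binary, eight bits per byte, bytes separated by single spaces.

First, C1 ⊕ C2 = (M1 ⊕ K) ⊕ (M2 ⊕ K) = M1 ⊕ M2, so the key drops out. Then M2 = (M1 ⊕ M2) ⊕ M1 over the first 7 bytes.
byte 0: (3c XOR d9) XOR 73 = e5 XOR 73 = 96
byte 1: (7c XOR 3a) XOR 65 = 46 XOR 65 = 23
byte 2: (23 XOR c2) XOR 63 = e1 XOR 63 = 82
byte 3: (e0 XOR fc) XOR 72 = 1c XOR 72 = 6e
byte 4: (c2 XOR cd) XOR 65 = 0f XOR 65 = 6a
byte 5: (29 XOR 1e) XOR 74 = 37 XOR 74 = 43
byte 6: (06 XOR 91) XOR 20 = 97 XOR 20 = b7

10010110 00100011 10000010 01101110 01101010 01000011 10110111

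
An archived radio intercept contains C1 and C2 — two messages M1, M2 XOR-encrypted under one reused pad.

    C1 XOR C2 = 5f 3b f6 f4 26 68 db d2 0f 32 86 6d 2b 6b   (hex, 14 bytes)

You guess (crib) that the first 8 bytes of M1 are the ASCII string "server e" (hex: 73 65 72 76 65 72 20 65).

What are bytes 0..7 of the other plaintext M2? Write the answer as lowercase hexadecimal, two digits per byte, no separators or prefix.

2c5e8482431afbb7

Since C1 ⊕ C2 = M1 ⊕ M2, XORing with the guessed M1 bytes yields the corresponding M2 bytes: M2 = (C1 ⊕ C2) ⊕ M1.
01011111 ^ 01110011 = 00101100
00111011 ^ 01100101 = 01011110
11110110 ^ 01110010 = 10000100
11110100 ^ 01110110 = 10000010
00100110 ^ 01100101 = 01000011
01101000 ^ 01110010 = 00011010
11011011 ^ 00100000 = 11111011
11010010 ^ 01100101 = 10110111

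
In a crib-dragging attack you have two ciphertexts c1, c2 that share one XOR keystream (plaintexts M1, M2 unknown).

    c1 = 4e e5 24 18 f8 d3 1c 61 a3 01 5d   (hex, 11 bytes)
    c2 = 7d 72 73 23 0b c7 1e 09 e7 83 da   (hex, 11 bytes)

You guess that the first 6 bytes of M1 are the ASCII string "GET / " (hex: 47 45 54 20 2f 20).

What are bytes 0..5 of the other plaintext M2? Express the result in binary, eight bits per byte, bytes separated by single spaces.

First, c1 ⊕ c2 = (M1 ⊕ K) ⊕ (M2 ⊕ K) = M1 ⊕ M2, so the key drops out. Then M2 = (M1 ⊕ M2) ⊕ M1 over the first 6 bytes.
byte 0: (4e xor 7d) xor 47 = 33 xor 47 = 74
byte 1: (e5 xor 72) xor 45 = 97 xor 45 = d2
byte 2: (24 xor 73) xor 54 = 57 xor 54 = 03
byte 3: (18 xor 23) xor 20 = 3b xor 20 = 1b
byte 4: (f8 xor 0b) xor 2f = f3 xor 2f = dc
byte 5: (d3 xor c7) xor 20 = 14 xor 20 = 34

01110100 11010010 00000011 00011011 11011100 00110100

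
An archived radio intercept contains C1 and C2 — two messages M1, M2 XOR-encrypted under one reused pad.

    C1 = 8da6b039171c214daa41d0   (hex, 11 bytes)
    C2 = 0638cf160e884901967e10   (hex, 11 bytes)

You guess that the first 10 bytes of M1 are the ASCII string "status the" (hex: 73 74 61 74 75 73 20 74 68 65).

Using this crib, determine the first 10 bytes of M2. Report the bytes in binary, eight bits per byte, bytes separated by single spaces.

First, C1 ⊕ C2 = (M1 ⊕ K) ⊕ (M2 ⊕ K) = M1 ⊕ M2, so the key drops out. Then M2 = (M1 ⊕ M2) ⊕ M1 over the first 10 bytes.
byte 0: (8d xor 06) xor 73 = 8b xor 73 = f8
byte 1: (a6 xor 38) xor 74 = 9e xor 74 = ea
byte 2: (b0 xor cf) xor 61 = 7f xor 61 = 1e
byte 3: (39 xor 16) xor 74 = 2f xor 74 = 5b
byte 4: (17 xor 0e) xor 75 = 19 xor 75 = 6c
byte 5: (1c xor 88) xor 73 = 94 xor 73 = e7
byte 6: (21 xor 49) xor 20 = 68 xor 20 = 48
byte 7: (4d xor 01) xor 74 = 4c xor 74 = 38
byte 8: (aa xor 96) xor 68 = 3c xor 68 = 54
byte 9: (41 xor 7e) xor 65 = 3f xor 65 = 5a

11111000 11101010 00011110 01011011 01101100 11100111 01001000 00111000 01010100 01011010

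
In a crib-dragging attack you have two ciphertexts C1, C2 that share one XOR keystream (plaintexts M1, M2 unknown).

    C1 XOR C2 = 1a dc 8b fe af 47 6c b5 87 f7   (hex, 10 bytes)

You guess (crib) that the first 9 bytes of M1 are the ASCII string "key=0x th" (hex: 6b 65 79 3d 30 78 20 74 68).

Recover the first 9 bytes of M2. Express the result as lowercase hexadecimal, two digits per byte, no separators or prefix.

71b9f2c39f3f4cc1ef

Since C1 ⊕ C2 = M1 ⊕ M2, XORing with the guessed M1 bytes yields the corresponding M2 bytes: M2 = (C1 ⊕ C2) ⊕ M1.
byte 0: 1a ⊕ 6b = 71
byte 1: dc ⊕ 65 = b9
byte 2: 8b ⊕ 79 = f2
byte 3: fe ⊕ 3d = c3
byte 4: af ⊕ 30 = 9f
byte 5: 47 ⊕ 78 = 3f
byte 6: 6c ⊕ 20 = 4c
byte 7: b5 ⊕ 74 = c1
byte 8: 87 ⊕ 68 = ef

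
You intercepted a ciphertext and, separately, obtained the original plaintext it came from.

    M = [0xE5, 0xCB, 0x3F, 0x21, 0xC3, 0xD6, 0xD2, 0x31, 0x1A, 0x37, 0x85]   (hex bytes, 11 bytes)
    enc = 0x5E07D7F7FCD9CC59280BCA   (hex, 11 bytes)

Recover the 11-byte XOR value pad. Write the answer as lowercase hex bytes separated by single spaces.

Since enc = M ⊕ pad, XORing both sides with M gives pad = M ⊕ enc.
byte 0: e5 xor 5e = bb
byte 1: cb xor 07 = cc
byte 2: 3f xor d7 = e8
byte 3: 21 xor f7 = d6
byte 4: c3 xor fc = 3f
byte 5: d6 xor d9 = 0f
byte 6: d2 xor cc = 1e
byte 7: 31 xor 59 = 68
byte 8: 1a xor 28 = 32
byte 9: 37 xor 0b = 3c
byte 10: 85 xor ca = 4f

bb cc e8 d6 3f 0f 1e 68 32 3c 4f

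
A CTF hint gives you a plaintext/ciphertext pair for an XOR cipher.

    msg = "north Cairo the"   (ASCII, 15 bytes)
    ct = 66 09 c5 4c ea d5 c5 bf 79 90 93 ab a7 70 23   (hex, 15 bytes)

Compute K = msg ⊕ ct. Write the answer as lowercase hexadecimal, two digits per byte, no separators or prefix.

Since ct = msg ⊕ K, XORing both sides with msg gives K = msg ⊕ ct.
6e XOR 66 = 08
6f XOR 09 = 66
72 XOR c5 = b7
74 XOR 4c = 38
68 XOR ea = 82
20 XOR d5 = f5
43 XOR c5 = 86
61 XOR bf = de
69 XOR 79 = 10
72 XOR 90 = e2
6f XOR 93 = fc
20 XOR ab = 8b
74 XOR a7 = d3
68 XOR 70 = 18
65 XOR 23 = 46

0866b73882f586de10e2fc8bd31846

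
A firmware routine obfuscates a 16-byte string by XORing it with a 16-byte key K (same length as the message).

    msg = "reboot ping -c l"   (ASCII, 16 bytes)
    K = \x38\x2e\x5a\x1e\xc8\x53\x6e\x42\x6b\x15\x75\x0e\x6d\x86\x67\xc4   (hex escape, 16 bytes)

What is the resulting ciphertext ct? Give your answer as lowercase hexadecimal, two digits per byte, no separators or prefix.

4a4b3871a7274e32027b122e40e547a8

XOR is its own inverse, so applying the key byte-wise gives the result directly.
01110010 xor 00111000 = 01001010
01100101 xor 00101110 = 01001011
01100010 xor 01011010 = 00111000
01101111 xor 00011110 = 01110001
01101111 xor 11001000 = 10100111
01110100 xor 01010011 = 00100111
00100000 xor 01101110 = 01001110
01110000 xor 01000010 = 00110010
01101001 xor 01101011 = 00000010
01101110 xor 00010101 = 01111011
01100111 xor 01110101 = 00010010
00100000 xor 00001110 = 00101110
00101101 xor 01101101 = 01000000
01100011 xor 10000110 = 11100101
00100000 xor 01100111 = 01000111
01101100 xor 11000100 = 10101000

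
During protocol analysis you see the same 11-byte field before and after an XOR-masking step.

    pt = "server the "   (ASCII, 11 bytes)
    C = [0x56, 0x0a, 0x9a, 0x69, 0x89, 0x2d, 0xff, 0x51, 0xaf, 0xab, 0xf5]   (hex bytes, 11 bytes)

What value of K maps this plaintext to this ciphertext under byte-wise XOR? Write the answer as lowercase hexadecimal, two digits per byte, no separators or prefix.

Since C = pt ⊕ K, XORing both sides with pt gives K = pt ⊕ C.
73 xor 56 = 25
65 xor 0a = 6f
72 xor 9a = e8
76 xor 69 = 1f
65 xor 89 = ec
72 xor 2d = 5f
20 xor ff = df
74 xor 51 = 25
68 xor af = c7
65 xor ab = ce
20 xor f5 = d5

256fe81fec5fdf25c7ced5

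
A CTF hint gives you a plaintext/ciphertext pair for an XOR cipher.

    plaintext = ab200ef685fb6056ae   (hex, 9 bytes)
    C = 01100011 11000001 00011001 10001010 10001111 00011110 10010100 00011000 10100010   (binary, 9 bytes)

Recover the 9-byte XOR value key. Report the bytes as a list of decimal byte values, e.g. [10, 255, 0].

[200, 225, 23, 124, 10, 229, 244, 78, 12]

Since C = plaintext ⊕ key, XORing both sides with plaintext gives key = plaintext ⊕ C.
byte 0: 10101011 ^ 01100011 = 11001000
byte 1: 00100000 ^ 11000001 = 11100001
byte 2: 00001110 ^ 00011001 = 00010111
byte 3: 11110110 ^ 10001010 = 01111100
byte 4: 10000101 ^ 10001111 = 00001010
byte 5: 11111011 ^ 00011110 = 11100101
byte 6: 01100000 ^ 10010100 = 11110100
byte 7: 01010110 ^ 00011000 = 01001110
byte 8: 10101110 ^ 10100010 = 00001100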